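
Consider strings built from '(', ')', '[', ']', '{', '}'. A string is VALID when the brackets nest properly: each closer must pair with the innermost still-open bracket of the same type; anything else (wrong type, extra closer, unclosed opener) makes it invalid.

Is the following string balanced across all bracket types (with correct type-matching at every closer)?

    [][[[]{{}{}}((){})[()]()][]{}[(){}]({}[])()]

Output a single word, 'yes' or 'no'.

Answer: yes

Derivation:
pos 0: push '['; stack = [
pos 1: ']' matches '['; pop; stack = (empty)
pos 2: push '['; stack = [
pos 3: push '['; stack = [[
pos 4: push '['; stack = [[[
pos 5: ']' matches '['; pop; stack = [[
pos 6: push '{'; stack = [[{
pos 7: push '{'; stack = [[{{
pos 8: '}' matches '{'; pop; stack = [[{
pos 9: push '{'; stack = [[{{
pos 10: '}' matches '{'; pop; stack = [[{
pos 11: '}' matches '{'; pop; stack = [[
pos 12: push '('; stack = [[(
pos 13: push '('; stack = [[((
pos 14: ')' matches '('; pop; stack = [[(
pos 15: push '{'; stack = [[({
pos 16: '}' matches '{'; pop; stack = [[(
pos 17: ')' matches '('; pop; stack = [[
pos 18: push '['; stack = [[[
pos 19: push '('; stack = [[[(
pos 20: ')' matches '('; pop; stack = [[[
pos 21: ']' matches '['; pop; stack = [[
pos 22: push '('; stack = [[(
pos 23: ')' matches '('; pop; stack = [[
pos 24: ']' matches '['; pop; stack = [
pos 25: push '['; stack = [[
pos 26: ']' matches '['; pop; stack = [
pos 27: push '{'; stack = [{
pos 28: '}' matches '{'; pop; stack = [
pos 29: push '['; stack = [[
pos 30: push '('; stack = [[(
pos 31: ')' matches '('; pop; stack = [[
pos 32: push '{'; stack = [[{
pos 33: '}' matches '{'; pop; stack = [[
pos 34: ']' matches '['; pop; stack = [
pos 35: push '('; stack = [(
pos 36: push '{'; stack = [({
pos 37: '}' matches '{'; pop; stack = [(
pos 38: push '['; stack = [([
pos 39: ']' matches '['; pop; stack = [(
pos 40: ')' matches '('; pop; stack = [
pos 41: push '('; stack = [(
pos 42: ')' matches '('; pop; stack = [
pos 43: ']' matches '['; pop; stack = (empty)
end: stack empty → VALID
Verdict: properly nested → yes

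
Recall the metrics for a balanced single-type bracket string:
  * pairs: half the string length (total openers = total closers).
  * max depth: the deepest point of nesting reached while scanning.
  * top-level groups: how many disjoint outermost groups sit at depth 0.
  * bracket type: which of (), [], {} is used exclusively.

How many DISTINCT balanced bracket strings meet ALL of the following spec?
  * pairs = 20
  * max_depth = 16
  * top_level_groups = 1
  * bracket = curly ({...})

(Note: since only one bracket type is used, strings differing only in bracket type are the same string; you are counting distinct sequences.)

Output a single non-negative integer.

Spec: pairs=20 depth=16 groups=1
Count(depth <= 16) = 1767256122
Count(depth <= 15) = 1767205544
Count(depth == 16) = 1767256122 - 1767205544 = 50578

Answer: 50578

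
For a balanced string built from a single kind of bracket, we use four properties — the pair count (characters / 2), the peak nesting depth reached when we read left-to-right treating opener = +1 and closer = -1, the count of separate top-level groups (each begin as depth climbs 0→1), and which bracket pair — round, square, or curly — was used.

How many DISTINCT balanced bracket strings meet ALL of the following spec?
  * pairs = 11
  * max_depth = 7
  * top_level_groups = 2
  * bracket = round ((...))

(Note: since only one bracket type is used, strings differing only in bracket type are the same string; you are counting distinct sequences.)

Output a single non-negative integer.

Spec: pairs=11 depth=7 groups=2
Count(depth <= 7) = 16528
Count(depth <= 6) = 15504
Count(depth == 7) = 16528 - 15504 = 1024

Answer: 1024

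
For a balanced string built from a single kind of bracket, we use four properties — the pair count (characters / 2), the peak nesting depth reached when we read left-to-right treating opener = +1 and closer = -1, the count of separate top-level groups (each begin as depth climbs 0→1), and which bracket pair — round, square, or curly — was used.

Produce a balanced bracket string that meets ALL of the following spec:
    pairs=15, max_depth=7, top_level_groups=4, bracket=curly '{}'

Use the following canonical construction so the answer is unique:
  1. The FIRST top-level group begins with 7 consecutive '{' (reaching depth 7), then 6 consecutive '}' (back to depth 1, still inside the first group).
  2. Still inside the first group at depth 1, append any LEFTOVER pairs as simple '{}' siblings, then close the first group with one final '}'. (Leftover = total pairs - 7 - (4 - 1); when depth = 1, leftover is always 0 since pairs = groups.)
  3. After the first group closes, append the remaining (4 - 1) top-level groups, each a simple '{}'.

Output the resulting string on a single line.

Answer: {{{{{{{}}}}}}{}{}{}{}{}}{}{}{}

Derivation:
Spec: pairs=15 depth=7 groups=4
Leftover pairs = 15 - 7 - (4-1) = 5
First group: deep chain of depth 7 + 5 sibling pairs
Remaining 3 groups: simple '{}' each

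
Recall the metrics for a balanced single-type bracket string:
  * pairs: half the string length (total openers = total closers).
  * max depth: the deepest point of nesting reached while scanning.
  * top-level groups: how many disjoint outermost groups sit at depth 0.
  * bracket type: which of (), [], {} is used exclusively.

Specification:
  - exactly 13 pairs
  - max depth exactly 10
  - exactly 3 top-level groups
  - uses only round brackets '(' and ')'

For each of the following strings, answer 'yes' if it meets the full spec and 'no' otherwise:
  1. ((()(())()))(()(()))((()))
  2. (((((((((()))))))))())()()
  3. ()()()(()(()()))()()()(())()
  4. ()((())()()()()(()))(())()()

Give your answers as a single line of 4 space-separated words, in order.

Answer: no yes no no

Derivation:
String 1 '((()(())()))(()(()))((()))': depth seq [1 2 3 2 3 4 3 2 3 2 1 0 1 2 1 2 3 2 1 0 1 2 3 2 1 0]
  -> pairs=13 depth=4 groups=3 -> no
String 2 '(((((((((()))))))))())()()': depth seq [1 2 3 4 5 6 7 8 9 10 9 8 7 6 5 4 3 2 1 2 1 0 1 0 1 0]
  -> pairs=13 depth=10 groups=3 -> yes
String 3 '()()()(()(()()))()()()(())()': depth seq [1 0 1 0 1 0 1 2 1 2 3 2 3 2 1 0 1 0 1 0 1 0 1 2 1 0 1 0]
  -> pairs=14 depth=3 groups=9 -> no
String 4 '()((())()()()()(()))(())()()': depth seq [1 0 1 2 3 2 1 2 1 2 1 2 1 2 1 2 3 2 1 0 1 2 1 0 1 0 1 0]
  -> pairs=14 depth=3 groups=5 -> no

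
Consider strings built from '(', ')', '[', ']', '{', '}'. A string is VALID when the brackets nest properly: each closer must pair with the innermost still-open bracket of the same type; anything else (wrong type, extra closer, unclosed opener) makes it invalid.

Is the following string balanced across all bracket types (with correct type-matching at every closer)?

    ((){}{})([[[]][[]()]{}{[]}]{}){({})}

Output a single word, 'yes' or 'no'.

pos 0: push '('; stack = (
pos 1: push '('; stack = ((
pos 2: ')' matches '('; pop; stack = (
pos 3: push '{'; stack = ({
pos 4: '}' matches '{'; pop; stack = (
pos 5: push '{'; stack = ({
pos 6: '}' matches '{'; pop; stack = (
pos 7: ')' matches '('; pop; stack = (empty)
pos 8: push '('; stack = (
pos 9: push '['; stack = ([
pos 10: push '['; stack = ([[
pos 11: push '['; stack = ([[[
pos 12: ']' matches '['; pop; stack = ([[
pos 13: ']' matches '['; pop; stack = ([
pos 14: push '['; stack = ([[
pos 15: push '['; stack = ([[[
pos 16: ']' matches '['; pop; stack = ([[
pos 17: push '('; stack = ([[(
pos 18: ')' matches '('; pop; stack = ([[
pos 19: ']' matches '['; pop; stack = ([
pos 20: push '{'; stack = ([{
pos 21: '}' matches '{'; pop; stack = ([
pos 22: push '{'; stack = ([{
pos 23: push '['; stack = ([{[
pos 24: ']' matches '['; pop; stack = ([{
pos 25: '}' matches '{'; pop; stack = ([
pos 26: ']' matches '['; pop; stack = (
pos 27: push '{'; stack = ({
pos 28: '}' matches '{'; pop; stack = (
pos 29: ')' matches '('; pop; stack = (empty)
pos 30: push '{'; stack = {
pos 31: push '('; stack = {(
pos 32: push '{'; stack = {({
pos 33: '}' matches '{'; pop; stack = {(
pos 34: ')' matches '('; pop; stack = {
pos 35: '}' matches '{'; pop; stack = (empty)
end: stack empty → VALID
Verdict: properly nested → yes

Answer: yes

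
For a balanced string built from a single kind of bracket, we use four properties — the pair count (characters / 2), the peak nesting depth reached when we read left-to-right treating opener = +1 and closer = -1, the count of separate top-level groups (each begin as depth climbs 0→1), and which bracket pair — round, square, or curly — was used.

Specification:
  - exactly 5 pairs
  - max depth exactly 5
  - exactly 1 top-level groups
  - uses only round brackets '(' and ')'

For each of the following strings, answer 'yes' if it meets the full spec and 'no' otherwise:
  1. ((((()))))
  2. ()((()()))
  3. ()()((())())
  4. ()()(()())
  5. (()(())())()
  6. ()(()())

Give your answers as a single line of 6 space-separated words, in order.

String 1 '((((()))))': depth seq [1 2 3 4 5 4 3 2 1 0]
  -> pairs=5 depth=5 groups=1 -> yes
String 2 '()((()()))': depth seq [1 0 1 2 3 2 3 2 1 0]
  -> pairs=5 depth=3 groups=2 -> no
String 3 '()()((())())': depth seq [1 0 1 0 1 2 3 2 1 2 1 0]
  -> pairs=6 depth=3 groups=3 -> no
String 4 '()()(()())': depth seq [1 0 1 0 1 2 1 2 1 0]
  -> pairs=5 depth=2 groups=3 -> no
String 5 '(()(())())()': depth seq [1 2 1 2 3 2 1 2 1 0 1 0]
  -> pairs=6 depth=3 groups=2 -> no
String 6 '()(()())': depth seq [1 0 1 2 1 2 1 0]
  -> pairs=4 depth=2 groups=2 -> no

Answer: yes no no no no no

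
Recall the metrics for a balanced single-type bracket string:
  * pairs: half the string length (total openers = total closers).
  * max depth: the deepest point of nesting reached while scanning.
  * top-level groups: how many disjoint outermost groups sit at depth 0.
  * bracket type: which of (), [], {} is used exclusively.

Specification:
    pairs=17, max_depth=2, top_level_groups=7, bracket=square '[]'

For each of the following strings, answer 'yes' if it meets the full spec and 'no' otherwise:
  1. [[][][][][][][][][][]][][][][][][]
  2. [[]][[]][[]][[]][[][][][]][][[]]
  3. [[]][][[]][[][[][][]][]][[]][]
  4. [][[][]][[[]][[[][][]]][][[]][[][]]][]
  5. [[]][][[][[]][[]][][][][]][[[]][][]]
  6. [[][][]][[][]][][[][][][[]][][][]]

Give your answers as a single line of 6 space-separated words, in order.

Answer: yes no no no no no

Derivation:
String 1 '[[][][][][][][][][][]][][][][][][]': depth seq [1 2 1 2 1 2 1 2 1 2 1 2 1 2 1 2 1 2 1 2 1 0 1 0 1 0 1 0 1 0 1 0 1 0]
  -> pairs=17 depth=2 groups=7 -> yes
String 2 '[[]][[]][[]][[]][[][][][]][][[]]': depth seq [1 2 1 0 1 2 1 0 1 2 1 0 1 2 1 0 1 2 1 2 1 2 1 2 1 0 1 0 1 2 1 0]
  -> pairs=16 depth=2 groups=7 -> no
String 3 '[[]][][[]][[][[][][]][]][[]][]': depth seq [1 2 1 0 1 0 1 2 1 0 1 2 1 2 3 2 3 2 3 2 1 2 1 0 1 2 1 0 1 0]
  -> pairs=15 depth=3 groups=6 -> no
String 4 '[][[][]][[[]][[[][][]]][][[]][[][]]][]': depth seq [1 0 1 2 1 2 1 0 1 2 3 2 1 2 3 4 3 4 3 4 3 2 1 2 1 2 3 2 1 2 3 2 3 2 1 0 1 0]
  -> pairs=19 depth=4 groups=4 -> no
String 5 '[[]][][[][[]][[]][][][][]][[[]][][]]': depth seq [1 2 1 0 1 0 1 2 1 2 3 2 1 2 3 2 1 2 1 2 1 2 1 2 1 0 1 2 3 2 1 2 1 2 1 0]
  -> pairs=18 depth=3 groups=4 -> no
String 6 '[[][][]][[][]][][[][][][[]][][][]]': depth seq [1 2 1 2 1 2 1 0 1 2 1 2 1 0 1 0 1 2 1 2 1 2 1 2 3 2 1 2 1 2 1 2 1 0]
  -> pairs=17 depth=3 groups=4 -> no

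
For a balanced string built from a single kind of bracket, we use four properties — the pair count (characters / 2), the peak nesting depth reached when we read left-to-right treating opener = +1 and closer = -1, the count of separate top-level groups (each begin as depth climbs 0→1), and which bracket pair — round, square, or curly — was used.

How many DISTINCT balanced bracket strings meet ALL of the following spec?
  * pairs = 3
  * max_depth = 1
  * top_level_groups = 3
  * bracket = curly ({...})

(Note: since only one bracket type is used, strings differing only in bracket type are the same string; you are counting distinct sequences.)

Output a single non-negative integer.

Spec: pairs=3 depth=1 groups=3
Count(depth <= 1) = 1
Count(depth <= 0) = 0
Count(depth == 1) = 1 - 0 = 1

Answer: 1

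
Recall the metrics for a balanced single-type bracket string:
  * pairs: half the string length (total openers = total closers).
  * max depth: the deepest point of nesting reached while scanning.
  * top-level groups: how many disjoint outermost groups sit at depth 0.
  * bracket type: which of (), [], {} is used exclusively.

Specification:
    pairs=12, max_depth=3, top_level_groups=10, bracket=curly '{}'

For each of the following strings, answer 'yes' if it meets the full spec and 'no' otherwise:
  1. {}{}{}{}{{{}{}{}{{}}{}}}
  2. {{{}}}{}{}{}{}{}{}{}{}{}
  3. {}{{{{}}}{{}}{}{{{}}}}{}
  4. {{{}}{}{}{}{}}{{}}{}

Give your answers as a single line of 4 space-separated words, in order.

String 1 '{}{}{}{}{{{}{}{}{{}}{}}}': depth seq [1 0 1 0 1 0 1 0 1 2 3 2 3 2 3 2 3 4 3 2 3 2 1 0]
  -> pairs=12 depth=4 groups=5 -> no
String 2 '{{{}}}{}{}{}{}{}{}{}{}{}': depth seq [1 2 3 2 1 0 1 0 1 0 1 0 1 0 1 0 1 0 1 0 1 0 1 0]
  -> pairs=12 depth=3 groups=10 -> yes
String 3 '{}{{{{}}}{{}}{}{{{}}}}{}': depth seq [1 0 1 2 3 4 3 2 1 2 3 2 1 2 1 2 3 4 3 2 1 0 1 0]
  -> pairs=12 depth=4 groups=3 -> no
String 4 '{{{}}{}{}{}{}}{{}}{}': depth seq [1 2 3 2 1 2 1 2 1 2 1 2 1 0 1 2 1 0 1 0]
  -> pairs=10 depth=3 groups=3 -> no

Answer: no yes no no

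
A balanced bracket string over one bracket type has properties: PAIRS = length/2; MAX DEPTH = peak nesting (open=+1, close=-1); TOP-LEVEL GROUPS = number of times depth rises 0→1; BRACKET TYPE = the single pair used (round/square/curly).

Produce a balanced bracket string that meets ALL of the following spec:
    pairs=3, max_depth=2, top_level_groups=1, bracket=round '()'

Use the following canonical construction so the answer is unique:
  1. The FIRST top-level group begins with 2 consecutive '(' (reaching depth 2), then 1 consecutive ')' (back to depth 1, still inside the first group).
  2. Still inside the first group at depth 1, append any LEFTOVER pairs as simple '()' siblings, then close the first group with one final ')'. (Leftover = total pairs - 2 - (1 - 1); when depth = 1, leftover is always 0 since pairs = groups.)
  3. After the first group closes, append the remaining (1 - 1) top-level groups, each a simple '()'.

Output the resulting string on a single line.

Answer: (()())

Derivation:
Spec: pairs=3 depth=2 groups=1
Leftover pairs = 3 - 2 - (1-1) = 1
First group: deep chain of depth 2 + 1 sibling pairs
Remaining 0 groups: simple '()' each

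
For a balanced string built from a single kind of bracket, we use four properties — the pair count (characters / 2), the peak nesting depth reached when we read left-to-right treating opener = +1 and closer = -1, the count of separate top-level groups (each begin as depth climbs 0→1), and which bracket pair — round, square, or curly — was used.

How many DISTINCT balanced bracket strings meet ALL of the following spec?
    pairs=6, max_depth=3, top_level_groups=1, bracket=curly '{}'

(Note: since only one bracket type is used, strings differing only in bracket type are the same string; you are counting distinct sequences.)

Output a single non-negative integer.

Spec: pairs=6 depth=3 groups=1
Count(depth <= 3) = 16
Count(depth <= 2) = 1
Count(depth == 3) = 16 - 1 = 15

Answer: 15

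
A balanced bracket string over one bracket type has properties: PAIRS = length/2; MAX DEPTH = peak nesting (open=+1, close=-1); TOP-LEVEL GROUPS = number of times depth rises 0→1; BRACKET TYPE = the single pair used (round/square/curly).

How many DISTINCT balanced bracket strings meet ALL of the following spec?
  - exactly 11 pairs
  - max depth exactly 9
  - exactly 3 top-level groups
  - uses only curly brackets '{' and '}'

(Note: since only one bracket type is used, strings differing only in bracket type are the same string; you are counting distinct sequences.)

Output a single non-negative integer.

Spec: pairs=11 depth=9 groups=3
Count(depth <= 9) = 11934
Count(depth <= 8) = 11931
Count(depth == 9) = 11934 - 11931 = 3

Answer: 3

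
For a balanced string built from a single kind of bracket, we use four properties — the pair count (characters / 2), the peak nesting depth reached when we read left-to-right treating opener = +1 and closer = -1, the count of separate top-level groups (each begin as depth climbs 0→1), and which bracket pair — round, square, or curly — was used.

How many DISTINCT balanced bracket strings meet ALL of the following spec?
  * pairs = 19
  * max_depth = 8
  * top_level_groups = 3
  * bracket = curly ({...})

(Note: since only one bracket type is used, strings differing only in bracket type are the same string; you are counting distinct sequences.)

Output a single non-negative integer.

Spec: pairs=19 depth=8 groups=3
Count(depth <= 8) = 321768285
Count(depth <= 7) = 283439808
Count(depth == 8) = 321768285 - 283439808 = 38328477

Answer: 38328477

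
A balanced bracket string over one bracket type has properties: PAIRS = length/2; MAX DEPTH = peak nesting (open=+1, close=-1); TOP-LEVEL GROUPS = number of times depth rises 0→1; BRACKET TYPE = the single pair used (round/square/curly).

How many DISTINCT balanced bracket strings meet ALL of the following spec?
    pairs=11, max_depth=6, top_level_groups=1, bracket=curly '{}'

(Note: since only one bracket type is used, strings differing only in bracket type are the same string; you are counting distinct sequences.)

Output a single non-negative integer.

Answer: 4199

Derivation:
Spec: pairs=11 depth=6 groups=1
Count(depth <= 6) = 14041
Count(depth <= 5) = 9842
Count(depth == 6) = 14041 - 9842 = 4199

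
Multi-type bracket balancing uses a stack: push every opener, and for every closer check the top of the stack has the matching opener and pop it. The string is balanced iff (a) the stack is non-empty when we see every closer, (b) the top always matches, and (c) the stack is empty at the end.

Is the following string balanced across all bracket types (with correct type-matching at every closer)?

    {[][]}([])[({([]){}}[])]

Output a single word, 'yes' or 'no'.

Answer: yes

Derivation:
pos 0: push '{'; stack = {
pos 1: push '['; stack = {[
pos 2: ']' matches '['; pop; stack = {
pos 3: push '['; stack = {[
pos 4: ']' matches '['; pop; stack = {
pos 5: '}' matches '{'; pop; stack = (empty)
pos 6: push '('; stack = (
pos 7: push '['; stack = ([
pos 8: ']' matches '['; pop; stack = (
pos 9: ')' matches '('; pop; stack = (empty)
pos 10: push '['; stack = [
pos 11: push '('; stack = [(
pos 12: push '{'; stack = [({
pos 13: push '('; stack = [({(
pos 14: push '['; stack = [({([
pos 15: ']' matches '['; pop; stack = [({(
pos 16: ')' matches '('; pop; stack = [({
pos 17: push '{'; stack = [({{
pos 18: '}' matches '{'; pop; stack = [({
pos 19: '}' matches '{'; pop; stack = [(
pos 20: push '['; stack = [([
pos 21: ']' matches '['; pop; stack = [(
pos 22: ')' matches '('; pop; stack = [
pos 23: ']' matches '['; pop; stack = (empty)
end: stack empty → VALID
Verdict: properly nested → yes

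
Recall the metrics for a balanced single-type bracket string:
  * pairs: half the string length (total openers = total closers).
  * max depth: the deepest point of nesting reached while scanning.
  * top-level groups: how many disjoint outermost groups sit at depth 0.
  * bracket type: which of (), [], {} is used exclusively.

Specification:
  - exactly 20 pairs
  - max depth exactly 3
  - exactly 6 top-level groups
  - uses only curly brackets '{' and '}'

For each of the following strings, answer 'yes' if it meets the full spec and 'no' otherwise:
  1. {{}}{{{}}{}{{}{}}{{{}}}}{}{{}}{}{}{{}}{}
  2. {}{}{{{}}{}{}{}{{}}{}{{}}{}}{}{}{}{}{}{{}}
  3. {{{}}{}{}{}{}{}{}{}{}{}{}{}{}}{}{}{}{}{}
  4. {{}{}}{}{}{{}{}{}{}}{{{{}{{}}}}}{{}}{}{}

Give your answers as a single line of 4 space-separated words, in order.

Answer: no no yes no

Derivation:
String 1 '{{}}{{{}}{}{{}{}}{{{}}}}{}{{}}{}{}{{}}{}': depth seq [1 2 1 0 1 2 3 2 1 2 1 2 3 2 3 2 1 2 3 4 3 2 1 0 1 0 1 2 1 0 1 0 1 0 1 2 1 0 1 0]
  -> pairs=20 depth=4 groups=8 -> no
String 2 '{}{}{{{}}{}{}{}{{}}{}{{}}{}}{}{}{}{}{}{{}}': depth seq [1 0 1 0 1 2 3 2 1 2 1 2 1 2 1 2 3 2 1 2 1 2 3 2 1 2 1 0 1 0 1 0 1 0 1 0 1 0 1 2 1 0]
  -> pairs=21 depth=3 groups=9 -> no
String 3 '{{{}}{}{}{}{}{}{}{}{}{}{}{}{}}{}{}{}{}{}': depth seq [1 2 3 2 1 2 1 2 1 2 1 2 1 2 1 2 1 2 1 2 1 2 1 2 1 2 1 2 1 0 1 0 1 0 1 0 1 0 1 0]
  -> pairs=20 depth=3 groups=6 -> yes
String 4 '{{}{}}{}{}{{}{}{}{}}{{{{}{{}}}}}{{}}{}{}': depth seq [1 2 1 2 1 0 1 0 1 0 1 2 1 2 1 2 1 2 1 0 1 2 3 4 3 4 5 4 3 2 1 0 1 2 1 0 1 0 1 0]
  -> pairs=20 depth=5 groups=8 -> no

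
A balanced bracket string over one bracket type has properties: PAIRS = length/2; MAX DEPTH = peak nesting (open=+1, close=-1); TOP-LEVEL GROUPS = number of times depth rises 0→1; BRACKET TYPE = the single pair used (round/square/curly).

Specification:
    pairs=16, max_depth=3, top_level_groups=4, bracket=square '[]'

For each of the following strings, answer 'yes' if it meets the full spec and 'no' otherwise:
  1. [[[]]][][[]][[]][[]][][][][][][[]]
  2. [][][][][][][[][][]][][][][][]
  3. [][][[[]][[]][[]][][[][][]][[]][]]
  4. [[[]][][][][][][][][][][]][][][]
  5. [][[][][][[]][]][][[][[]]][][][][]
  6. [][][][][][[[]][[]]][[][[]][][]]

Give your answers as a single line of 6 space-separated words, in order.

String 1 '[[[]]][][[]][[]][[]][][][][][][[]]': depth seq [1 2 3 2 1 0 1 0 1 2 1 0 1 2 1 0 1 2 1 0 1 0 1 0 1 0 1 0 1 0 1 2 1 0]
  -> pairs=17 depth=3 groups=11 -> no
String 2 '[][][][][][][[][][]][][][][][]': depth seq [1 0 1 0 1 0 1 0 1 0 1 0 1 2 1 2 1 2 1 0 1 0 1 0 1 0 1 0 1 0]
  -> pairs=15 depth=2 groups=12 -> no
String 3 '[][][[[]][[]][[]][][[][][]][[]][]]': depth seq [1 0 1 0 1 2 3 2 1 2 3 2 1 2 3 2 1 2 1 2 3 2 3 2 3 2 1 2 3 2 1 2 1 0]
  -> pairs=17 depth=3 groups=3 -> no
String 4 '[[[]][][][][][][][][][][]][][][]': depth seq [1 2 3 2 1 2 1 2 1 2 1 2 1 2 1 2 1 2 1 2 1 2 1 2 1 0 1 0 1 0 1 0]
  -> pairs=16 depth=3 groups=4 -> yes
String 5 '[][[][][][[]][]][][[][[]]][][][][]': depth seq [1 0 1 2 1 2 1 2 1 2 3 2 1 2 1 0 1 0 1 2 1 2 3 2 1 0 1 0 1 0 1 0 1 0]
  -> pairs=17 depth=3 groups=8 -> no
String 6 '[][][][][][[[]][[]]][[][[]][][]]': depth seq [1 0 1 0 1 0 1 0 1 0 1 2 3 2 1 2 3 2 1 0 1 2 1 2 3 2 1 2 1 2 1 0]
  -> pairs=16 depth=3 groups=7 -> no

Answer: no no no yes no no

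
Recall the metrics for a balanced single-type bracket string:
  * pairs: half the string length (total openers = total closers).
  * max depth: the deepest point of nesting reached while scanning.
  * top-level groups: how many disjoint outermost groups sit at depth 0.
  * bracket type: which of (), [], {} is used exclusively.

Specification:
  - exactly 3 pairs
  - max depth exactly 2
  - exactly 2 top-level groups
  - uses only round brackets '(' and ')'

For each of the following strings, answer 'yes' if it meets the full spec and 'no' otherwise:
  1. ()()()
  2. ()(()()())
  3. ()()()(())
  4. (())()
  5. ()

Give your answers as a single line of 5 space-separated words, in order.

String 1 '()()()': depth seq [1 0 1 0 1 0]
  -> pairs=3 depth=1 groups=3 -> no
String 2 '()(()()())': depth seq [1 0 1 2 1 2 1 2 1 0]
  -> pairs=5 depth=2 groups=2 -> no
String 3 '()()()(())': depth seq [1 0 1 0 1 0 1 2 1 0]
  -> pairs=5 depth=2 groups=4 -> no
String 4 '(())()': depth seq [1 2 1 0 1 0]
  -> pairs=3 depth=2 groups=2 -> yes
String 5 '()': depth seq [1 0]
  -> pairs=1 depth=1 groups=1 -> no

Answer: no no no yes no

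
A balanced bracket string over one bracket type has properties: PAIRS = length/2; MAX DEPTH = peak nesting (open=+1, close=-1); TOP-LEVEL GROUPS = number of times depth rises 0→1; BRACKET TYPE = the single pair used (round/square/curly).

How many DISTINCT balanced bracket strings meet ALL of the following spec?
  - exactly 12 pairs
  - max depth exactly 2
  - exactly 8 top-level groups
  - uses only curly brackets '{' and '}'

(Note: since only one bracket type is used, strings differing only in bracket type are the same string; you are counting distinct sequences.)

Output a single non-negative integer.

Answer: 330

Derivation:
Spec: pairs=12 depth=2 groups=8
Count(depth <= 2) = 330
Count(depth <= 1) = 0
Count(depth == 2) = 330 - 0 = 330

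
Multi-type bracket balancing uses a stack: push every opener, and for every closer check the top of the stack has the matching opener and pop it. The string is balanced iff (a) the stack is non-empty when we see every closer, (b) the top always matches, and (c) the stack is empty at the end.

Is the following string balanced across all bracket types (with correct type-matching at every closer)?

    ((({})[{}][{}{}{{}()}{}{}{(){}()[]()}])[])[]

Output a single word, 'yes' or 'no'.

pos 0: push '('; stack = (
pos 1: push '('; stack = ((
pos 2: push '('; stack = (((
pos 3: push '{'; stack = ((({
pos 4: '}' matches '{'; pop; stack = (((
pos 5: ')' matches '('; pop; stack = ((
pos 6: push '['; stack = (([
pos 7: push '{'; stack = (([{
pos 8: '}' matches '{'; pop; stack = (([
pos 9: ']' matches '['; pop; stack = ((
pos 10: push '['; stack = (([
pos 11: push '{'; stack = (([{
pos 12: '}' matches '{'; pop; stack = (([
pos 13: push '{'; stack = (([{
pos 14: '}' matches '{'; pop; stack = (([
pos 15: push '{'; stack = (([{
pos 16: push '{'; stack = (([{{
pos 17: '}' matches '{'; pop; stack = (([{
pos 18: push '('; stack = (([{(
pos 19: ')' matches '('; pop; stack = (([{
pos 20: '}' matches '{'; pop; stack = (([
pos 21: push '{'; stack = (([{
pos 22: '}' matches '{'; pop; stack = (([
pos 23: push '{'; stack = (([{
pos 24: '}' matches '{'; pop; stack = (([
pos 25: push '{'; stack = (([{
pos 26: push '('; stack = (([{(
pos 27: ')' matches '('; pop; stack = (([{
pos 28: push '{'; stack = (([{{
pos 29: '}' matches '{'; pop; stack = (([{
pos 30: push '('; stack = (([{(
pos 31: ')' matches '('; pop; stack = (([{
pos 32: push '['; stack = (([{[
pos 33: ']' matches '['; pop; stack = (([{
pos 34: push '('; stack = (([{(
pos 35: ')' matches '('; pop; stack = (([{
pos 36: '}' matches '{'; pop; stack = (([
pos 37: ']' matches '['; pop; stack = ((
pos 38: ')' matches '('; pop; stack = (
pos 39: push '['; stack = ([
pos 40: ']' matches '['; pop; stack = (
pos 41: ')' matches '('; pop; stack = (empty)
pos 42: push '['; stack = [
pos 43: ']' matches '['; pop; stack = (empty)
end: stack empty → VALID
Verdict: properly nested → yes

Answer: yes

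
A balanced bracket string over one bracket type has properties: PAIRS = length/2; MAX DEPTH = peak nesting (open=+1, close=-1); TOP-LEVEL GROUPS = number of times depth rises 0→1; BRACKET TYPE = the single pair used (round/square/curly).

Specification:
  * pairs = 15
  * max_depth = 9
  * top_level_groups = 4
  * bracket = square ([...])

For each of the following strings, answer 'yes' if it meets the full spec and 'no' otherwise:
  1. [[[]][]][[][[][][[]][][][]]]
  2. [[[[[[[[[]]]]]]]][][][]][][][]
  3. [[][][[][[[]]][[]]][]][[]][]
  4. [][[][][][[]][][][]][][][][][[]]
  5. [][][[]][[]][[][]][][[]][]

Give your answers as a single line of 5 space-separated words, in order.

Answer: no yes no no no

Derivation:
String 1 '[[[]][]][[][[][][[]][][][]]]': depth seq [1 2 3 2 1 2 1 0 1 2 1 2 3 2 3 2 3 4 3 2 3 2 3 2 3 2 1 0]
  -> pairs=14 depth=4 groups=2 -> no
String 2 '[[[[[[[[[]]]]]]]][][][]][][][]': depth seq [1 2 3 4 5 6 7 8 9 8 7 6 5 4 3 2 1 2 1 2 1 2 1 0 1 0 1 0 1 0]
  -> pairs=15 depth=9 groups=4 -> yes
String 3 '[[][][[][[[]]][[]]][]][[]][]': depth seq [1 2 1 2 1 2 3 2 3 4 5 4 3 2 3 4 3 2 1 2 1 0 1 2 1 0 1 0]
  -> pairs=14 depth=5 groups=3 -> no
String 4 '[][[][][][[]][][][]][][][][][[]]': depth seq [1 0 1 2 1 2 1 2 1 2 3 2 1 2 1 2 1 2 1 0 1 0 1 0 1 0 1 0 1 2 1 0]
  -> pairs=16 depth=3 groups=7 -> no
String 5 '[][][[]][[]][[][]][][[]][]': depth seq [1 0 1 0 1 2 1 0 1 2 1 0 1 2 1 2 1 0 1 0 1 2 1 0 1 0]
  -> pairs=13 depth=2 groups=8 -> no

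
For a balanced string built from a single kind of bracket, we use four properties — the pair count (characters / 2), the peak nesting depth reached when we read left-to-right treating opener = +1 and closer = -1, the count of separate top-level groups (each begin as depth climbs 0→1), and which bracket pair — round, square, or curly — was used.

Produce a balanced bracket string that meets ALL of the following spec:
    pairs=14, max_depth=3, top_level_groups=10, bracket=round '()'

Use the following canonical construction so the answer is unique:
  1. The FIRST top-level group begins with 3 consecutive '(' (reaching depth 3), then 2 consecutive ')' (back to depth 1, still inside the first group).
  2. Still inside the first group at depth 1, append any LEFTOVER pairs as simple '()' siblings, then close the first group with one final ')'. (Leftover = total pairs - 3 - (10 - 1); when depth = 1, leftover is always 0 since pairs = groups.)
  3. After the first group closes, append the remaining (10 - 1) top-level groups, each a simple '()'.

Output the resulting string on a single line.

Spec: pairs=14 depth=3 groups=10
Leftover pairs = 14 - 3 - (10-1) = 2
First group: deep chain of depth 3 + 2 sibling pairs
Remaining 9 groups: simple '()' each

Answer: ((())()())()()()()()()()()()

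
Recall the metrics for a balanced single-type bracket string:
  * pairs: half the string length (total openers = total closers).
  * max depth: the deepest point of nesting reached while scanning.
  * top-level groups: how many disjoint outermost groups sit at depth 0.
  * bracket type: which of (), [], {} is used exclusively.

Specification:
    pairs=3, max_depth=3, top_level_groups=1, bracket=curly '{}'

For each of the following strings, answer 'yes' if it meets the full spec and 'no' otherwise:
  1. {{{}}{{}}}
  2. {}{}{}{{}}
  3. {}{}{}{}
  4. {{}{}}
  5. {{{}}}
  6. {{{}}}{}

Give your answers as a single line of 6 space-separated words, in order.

Answer: no no no no yes no

Derivation:
String 1 '{{{}}{{}}}': depth seq [1 2 3 2 1 2 3 2 1 0]
  -> pairs=5 depth=3 groups=1 -> no
String 2 '{}{}{}{{}}': depth seq [1 0 1 0 1 0 1 2 1 0]
  -> pairs=5 depth=2 groups=4 -> no
String 3 '{}{}{}{}': depth seq [1 0 1 0 1 0 1 0]
  -> pairs=4 depth=1 groups=4 -> no
String 4 '{{}{}}': depth seq [1 2 1 2 1 0]
  -> pairs=3 depth=2 groups=1 -> no
String 5 '{{{}}}': depth seq [1 2 3 2 1 0]
  -> pairs=3 depth=3 groups=1 -> yes
String 6 '{{{}}}{}': depth seq [1 2 3 2 1 0 1 0]
  -> pairs=4 depth=3 groups=2 -> no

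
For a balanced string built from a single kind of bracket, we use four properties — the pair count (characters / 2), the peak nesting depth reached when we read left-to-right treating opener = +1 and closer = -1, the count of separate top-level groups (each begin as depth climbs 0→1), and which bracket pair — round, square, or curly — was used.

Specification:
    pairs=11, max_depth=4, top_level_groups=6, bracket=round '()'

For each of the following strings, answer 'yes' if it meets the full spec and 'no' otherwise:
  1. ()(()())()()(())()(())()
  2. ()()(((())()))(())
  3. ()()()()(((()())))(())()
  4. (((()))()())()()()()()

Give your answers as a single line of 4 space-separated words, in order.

Answer: no no no yes

Derivation:
String 1 '()(()())()()(())()(())()': depth seq [1 0 1 2 1 2 1 0 1 0 1 0 1 2 1 0 1 0 1 2 1 0 1 0]
  -> pairs=12 depth=2 groups=8 -> no
String 2 '()()(((())()))(())': depth seq [1 0 1 0 1 2 3 4 3 2 3 2 1 0 1 2 1 0]
  -> pairs=9 depth=4 groups=4 -> no
String 3 '()()()()(((()())))(())()': depth seq [1 0 1 0 1 0 1 0 1 2 3 4 3 4 3 2 1 0 1 2 1 0 1 0]
  -> pairs=12 depth=4 groups=7 -> no
String 4 '(((()))()())()()()()()': depth seq [1 2 3 4 3 2 1 2 1 2 1 0 1 0 1 0 1 0 1 0 1 0]
  -> pairs=11 depth=4 groups=6 -> yes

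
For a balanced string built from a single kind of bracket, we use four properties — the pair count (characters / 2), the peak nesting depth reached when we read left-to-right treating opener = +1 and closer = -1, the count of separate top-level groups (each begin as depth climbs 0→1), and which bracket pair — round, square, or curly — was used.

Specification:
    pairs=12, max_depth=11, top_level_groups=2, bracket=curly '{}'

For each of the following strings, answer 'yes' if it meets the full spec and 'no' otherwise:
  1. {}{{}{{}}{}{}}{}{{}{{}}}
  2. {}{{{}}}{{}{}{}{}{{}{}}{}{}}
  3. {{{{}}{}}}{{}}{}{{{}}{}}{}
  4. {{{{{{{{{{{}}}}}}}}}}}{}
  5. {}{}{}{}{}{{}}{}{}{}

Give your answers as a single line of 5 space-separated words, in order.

String 1 '{}{{}{{}}{}{}}{}{{}{{}}}': depth seq [1 0 1 2 1 2 3 2 1 2 1 2 1 0 1 0 1 2 1 2 3 2 1 0]
  -> pairs=12 depth=3 groups=4 -> no
String 2 '{}{{{}}}{{}{}{}{}{{}{}}{}{}}': depth seq [1 0 1 2 3 2 1 0 1 2 1 2 1 2 1 2 1 2 3 2 3 2 1 2 1 2 1 0]
  -> pairs=14 depth=3 groups=3 -> no
String 3 '{{{{}}{}}}{{}}{}{{{}}{}}{}': depth seq [1 2 3 4 3 2 3 2 1 0 1 2 1 0 1 0 1 2 3 2 1 2 1 0 1 0]
  -> pairs=13 depth=4 groups=5 -> no
String 4 '{{{{{{{{{{{}}}}}}}}}}}{}': depth seq [1 2 3 4 5 6 7 8 9 10 11 10 9 8 7 6 5 4 3 2 1 0 1 0]
  -> pairs=12 depth=11 groups=2 -> yes
String 5 '{}{}{}{}{}{{}}{}{}{}': depth seq [1 0 1 0 1 0 1 0 1 0 1 2 1 0 1 0 1 0 1 0]
  -> pairs=10 depth=2 groups=9 -> no

Answer: no no no yes no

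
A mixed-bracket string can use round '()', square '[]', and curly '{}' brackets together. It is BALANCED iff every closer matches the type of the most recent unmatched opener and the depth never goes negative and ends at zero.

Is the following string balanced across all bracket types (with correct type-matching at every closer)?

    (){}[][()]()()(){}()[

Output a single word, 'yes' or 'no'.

pos 0: push '('; stack = (
pos 1: ')' matches '('; pop; stack = (empty)
pos 2: push '{'; stack = {
pos 3: '}' matches '{'; pop; stack = (empty)
pos 4: push '['; stack = [
pos 5: ']' matches '['; pop; stack = (empty)
pos 6: push '['; stack = [
pos 7: push '('; stack = [(
pos 8: ')' matches '('; pop; stack = [
pos 9: ']' matches '['; pop; stack = (empty)
pos 10: push '('; stack = (
pos 11: ')' matches '('; pop; stack = (empty)
pos 12: push '('; stack = (
pos 13: ')' matches '('; pop; stack = (empty)
pos 14: push '('; stack = (
pos 15: ')' matches '('; pop; stack = (empty)
pos 16: push '{'; stack = {
pos 17: '}' matches '{'; pop; stack = (empty)
pos 18: push '('; stack = (
pos 19: ')' matches '('; pop; stack = (empty)
pos 20: push '['; stack = [
end: stack still non-empty ([) → INVALID
Verdict: unclosed openers at end: [ → no

Answer: no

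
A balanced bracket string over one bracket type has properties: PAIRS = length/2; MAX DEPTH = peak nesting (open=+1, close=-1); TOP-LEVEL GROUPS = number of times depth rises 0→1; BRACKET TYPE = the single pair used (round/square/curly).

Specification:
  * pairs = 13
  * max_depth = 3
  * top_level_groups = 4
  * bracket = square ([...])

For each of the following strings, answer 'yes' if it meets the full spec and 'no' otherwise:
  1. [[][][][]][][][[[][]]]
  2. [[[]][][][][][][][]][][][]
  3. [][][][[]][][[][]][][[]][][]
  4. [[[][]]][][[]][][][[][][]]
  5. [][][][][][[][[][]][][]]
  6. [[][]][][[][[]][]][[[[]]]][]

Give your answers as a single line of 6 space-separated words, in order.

Answer: no yes no no no no

Derivation:
String 1 '[[][][][]][][][[[][]]]': depth seq [1 2 1 2 1 2 1 2 1 0 1 0 1 0 1 2 3 2 3 2 1 0]
  -> pairs=11 depth=3 groups=4 -> no
String 2 '[[[]][][][][][][][]][][][]': depth seq [1 2 3 2 1 2 1 2 1 2 1 2 1 2 1 2 1 2 1 0 1 0 1 0 1 0]
  -> pairs=13 depth=3 groups=4 -> yes
String 3 '[][][][[]][][[][]][][[]][][]': depth seq [1 0 1 0 1 0 1 2 1 0 1 0 1 2 1 2 1 0 1 0 1 2 1 0 1 0 1 0]
  -> pairs=14 depth=2 groups=10 -> no
String 4 '[[[][]]][][[]][][][[][][]]': depth seq [1 2 3 2 3 2 1 0 1 0 1 2 1 0 1 0 1 0 1 2 1 2 1 2 1 0]
  -> pairs=13 depth=3 groups=6 -> no
String 5 '[][][][][][[][[][]][][]]': depth seq [1 0 1 0 1 0 1 0 1 0 1 2 1 2 3 2 3 2 1 2 1 2 1 0]
  -> pairs=12 depth=3 groups=6 -> no
String 6 '[[][]][][[][[]][]][[[[]]]][]': depth seq [1 2 1 2 1 0 1 0 1 2 1 2 3 2 1 2 1 0 1 2 3 4 3 2 1 0 1 0]
  -> pairs=14 depth=4 groups=5 -> no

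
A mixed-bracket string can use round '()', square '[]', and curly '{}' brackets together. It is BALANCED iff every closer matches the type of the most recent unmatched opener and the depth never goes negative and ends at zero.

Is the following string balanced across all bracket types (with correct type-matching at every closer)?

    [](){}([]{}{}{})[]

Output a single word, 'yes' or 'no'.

pos 0: push '['; stack = [
pos 1: ']' matches '['; pop; stack = (empty)
pos 2: push '('; stack = (
pos 3: ')' matches '('; pop; stack = (empty)
pos 4: push '{'; stack = {
pos 5: '}' matches '{'; pop; stack = (empty)
pos 6: push '('; stack = (
pos 7: push '['; stack = ([
pos 8: ']' matches '['; pop; stack = (
pos 9: push '{'; stack = ({
pos 10: '}' matches '{'; pop; stack = (
pos 11: push '{'; stack = ({
pos 12: '}' matches '{'; pop; stack = (
pos 13: push '{'; stack = ({
pos 14: '}' matches '{'; pop; stack = (
pos 15: ')' matches '('; pop; stack = (empty)
pos 16: push '['; stack = [
pos 17: ']' matches '['; pop; stack = (empty)
end: stack empty → VALID
Verdict: properly nested → yes

Answer: yes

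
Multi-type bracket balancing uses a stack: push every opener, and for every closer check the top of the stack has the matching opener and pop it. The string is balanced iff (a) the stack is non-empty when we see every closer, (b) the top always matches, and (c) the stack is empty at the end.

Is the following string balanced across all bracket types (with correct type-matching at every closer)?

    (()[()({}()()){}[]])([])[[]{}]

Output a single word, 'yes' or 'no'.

Answer: yes

Derivation:
pos 0: push '('; stack = (
pos 1: push '('; stack = ((
pos 2: ')' matches '('; pop; stack = (
pos 3: push '['; stack = ([
pos 4: push '('; stack = ([(
pos 5: ')' matches '('; pop; stack = ([
pos 6: push '('; stack = ([(
pos 7: push '{'; stack = ([({
pos 8: '}' matches '{'; pop; stack = ([(
pos 9: push '('; stack = ([((
pos 10: ')' matches '('; pop; stack = ([(
pos 11: push '('; stack = ([((
pos 12: ')' matches '('; pop; stack = ([(
pos 13: ')' matches '('; pop; stack = ([
pos 14: push '{'; stack = ([{
pos 15: '}' matches '{'; pop; stack = ([
pos 16: push '['; stack = ([[
pos 17: ']' matches '['; pop; stack = ([
pos 18: ']' matches '['; pop; stack = (
pos 19: ')' matches '('; pop; stack = (empty)
pos 20: push '('; stack = (
pos 21: push '['; stack = ([
pos 22: ']' matches '['; pop; stack = (
pos 23: ')' matches '('; pop; stack = (empty)
pos 24: push '['; stack = [
pos 25: push '['; stack = [[
pos 26: ']' matches '['; pop; stack = [
pos 27: push '{'; stack = [{
pos 28: '}' matches '{'; pop; stack = [
pos 29: ']' matches '['; pop; stack = (empty)
end: stack empty → VALID
Verdict: properly nested → yes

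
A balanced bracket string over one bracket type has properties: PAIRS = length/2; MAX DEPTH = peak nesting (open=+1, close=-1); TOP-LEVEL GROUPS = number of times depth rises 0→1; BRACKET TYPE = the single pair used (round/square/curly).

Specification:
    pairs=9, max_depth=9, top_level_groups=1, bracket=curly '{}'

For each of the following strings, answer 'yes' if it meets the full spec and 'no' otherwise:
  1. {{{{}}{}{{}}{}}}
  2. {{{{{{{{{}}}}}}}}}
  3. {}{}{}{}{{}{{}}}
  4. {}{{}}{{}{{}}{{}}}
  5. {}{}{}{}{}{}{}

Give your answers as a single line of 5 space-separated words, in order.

String 1 '{{{{}}{}{{}}{}}}': depth seq [1 2 3 4 3 2 3 2 3 4 3 2 3 2 1 0]
  -> pairs=8 depth=4 groups=1 -> no
String 2 '{{{{{{{{{}}}}}}}}}': depth seq [1 2 3 4 5 6 7 8 9 8 7 6 5 4 3 2 1 0]
  -> pairs=9 depth=9 groups=1 -> yes
String 3 '{}{}{}{}{{}{{}}}': depth seq [1 0 1 0 1 0 1 0 1 2 1 2 3 2 1 0]
  -> pairs=8 depth=3 groups=5 -> no
String 4 '{}{{}}{{}{{}}{{}}}': depth seq [1 0 1 2 1 0 1 2 1 2 3 2 1 2 3 2 1 0]
  -> pairs=9 depth=3 groups=3 -> no
String 5 '{}{}{}{}{}{}{}': depth seq [1 0 1 0 1 0 1 0 1 0 1 0 1 0]
  -> pairs=7 depth=1 groups=7 -> no

Answer: no yes no no no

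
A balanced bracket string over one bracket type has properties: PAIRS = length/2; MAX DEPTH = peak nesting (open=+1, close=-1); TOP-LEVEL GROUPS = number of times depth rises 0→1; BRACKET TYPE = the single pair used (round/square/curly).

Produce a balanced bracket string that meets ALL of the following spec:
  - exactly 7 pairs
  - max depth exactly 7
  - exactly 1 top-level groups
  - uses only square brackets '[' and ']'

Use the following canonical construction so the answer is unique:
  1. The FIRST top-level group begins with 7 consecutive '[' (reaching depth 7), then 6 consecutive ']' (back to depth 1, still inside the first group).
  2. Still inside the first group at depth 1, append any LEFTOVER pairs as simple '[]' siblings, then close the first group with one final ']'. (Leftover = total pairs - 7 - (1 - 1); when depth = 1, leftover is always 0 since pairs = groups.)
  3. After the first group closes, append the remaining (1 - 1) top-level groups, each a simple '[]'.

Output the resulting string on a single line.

Spec: pairs=7 depth=7 groups=1
Leftover pairs = 7 - 7 - (1-1) = 0
First group: deep chain of depth 7 + 0 sibling pairs
Remaining 0 groups: simple '[]' each

Answer: [[[[[[[]]]]]]]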